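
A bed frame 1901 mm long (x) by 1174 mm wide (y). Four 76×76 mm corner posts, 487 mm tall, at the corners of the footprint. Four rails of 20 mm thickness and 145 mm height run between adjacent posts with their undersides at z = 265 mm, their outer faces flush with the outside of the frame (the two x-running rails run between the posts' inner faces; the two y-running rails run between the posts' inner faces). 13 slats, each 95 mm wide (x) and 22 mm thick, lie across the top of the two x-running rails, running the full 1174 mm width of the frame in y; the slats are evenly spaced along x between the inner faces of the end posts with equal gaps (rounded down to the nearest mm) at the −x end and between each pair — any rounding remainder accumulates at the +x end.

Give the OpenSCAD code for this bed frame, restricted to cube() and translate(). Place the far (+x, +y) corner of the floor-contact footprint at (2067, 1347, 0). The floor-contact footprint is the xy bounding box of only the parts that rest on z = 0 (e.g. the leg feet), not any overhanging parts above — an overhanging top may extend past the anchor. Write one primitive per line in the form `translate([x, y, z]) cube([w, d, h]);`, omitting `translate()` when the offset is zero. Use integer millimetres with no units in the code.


translate([166, 173, 0]) cube([76, 76, 487]);
translate([166, 1271, 0]) cube([76, 76, 487]);
translate([1991, 173, 0]) cube([76, 76, 487]);
translate([1991, 1271, 0]) cube([76, 76, 487]);
translate([242, 173, 265]) cube([1749, 20, 145]);
translate([242, 1327, 265]) cube([1749, 20, 145]);
translate([166, 249, 265]) cube([20, 1022, 145]);
translate([2047, 249, 265]) cube([20, 1022, 145]);
translate([278, 173, 410]) cube([95, 1174, 22]);
translate([409, 173, 410]) cube([95, 1174, 22]);
translate([540, 173, 410]) cube([95, 1174, 22]);
translate([671, 173, 410]) cube([95, 1174, 22]);
translate([802, 173, 410]) cube([95, 1174, 22]);
translate([933, 173, 410]) cube([95, 1174, 22]);
translate([1064, 173, 410]) cube([95, 1174, 22]);
translate([1195, 173, 410]) cube([95, 1174, 22]);
translate([1326, 173, 410]) cube([95, 1174, 22]);
translate([1457, 173, 410]) cube([95, 1174, 22]);
translate([1588, 173, 410]) cube([95, 1174, 22]);
translate([1719, 173, 410]) cube([95, 1174, 22]);
translate([1850, 173, 410]) cube([95, 1174, 22]);


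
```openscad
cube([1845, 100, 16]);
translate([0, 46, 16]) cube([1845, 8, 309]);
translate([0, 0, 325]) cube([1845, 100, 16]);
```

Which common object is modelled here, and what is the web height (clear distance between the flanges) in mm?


An I-beam. The web height is 309 mm.

Two wide flanges with a thin centred web — an I-beam. Overall 341 mm minus two 16 mm flanges gives a web of 341 − 2·16 = 309 mm.


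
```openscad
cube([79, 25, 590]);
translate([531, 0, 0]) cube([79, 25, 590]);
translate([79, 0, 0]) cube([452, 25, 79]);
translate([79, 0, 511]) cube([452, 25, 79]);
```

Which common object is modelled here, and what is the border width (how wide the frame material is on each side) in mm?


A picture frame. The border width is 79 mm.

Four thin pieces enclosing a rectangular opening — a picture frame. The two full-height stiles are 590 mm tall; the top rail sits at z = 511 and is 79 mm tall, so the border above the opening is 590 − 511 = 79 mm, matching the stile x-width.


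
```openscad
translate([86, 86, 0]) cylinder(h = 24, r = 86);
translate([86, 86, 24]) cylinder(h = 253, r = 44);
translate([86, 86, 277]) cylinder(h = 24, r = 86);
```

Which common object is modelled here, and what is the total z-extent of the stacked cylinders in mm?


A spool. The overall height is 301 mm.

Three coaxial cylinders, large–small–large — a spool. Two 24 mm flanges and a 253 mm core give 24 + 253 + 24 = 301 mm.


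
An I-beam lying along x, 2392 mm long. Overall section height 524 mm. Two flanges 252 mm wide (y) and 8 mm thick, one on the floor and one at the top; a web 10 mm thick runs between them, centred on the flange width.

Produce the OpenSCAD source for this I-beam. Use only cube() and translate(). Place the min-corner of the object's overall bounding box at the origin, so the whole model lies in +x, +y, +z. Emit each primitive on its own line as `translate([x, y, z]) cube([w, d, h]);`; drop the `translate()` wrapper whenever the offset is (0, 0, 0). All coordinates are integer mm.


cube([2392, 252, 8]);
translate([0, 121, 8]) cube([2392, 10, 508]);
translate([0, 0, 516]) cube([2392, 252, 8]);


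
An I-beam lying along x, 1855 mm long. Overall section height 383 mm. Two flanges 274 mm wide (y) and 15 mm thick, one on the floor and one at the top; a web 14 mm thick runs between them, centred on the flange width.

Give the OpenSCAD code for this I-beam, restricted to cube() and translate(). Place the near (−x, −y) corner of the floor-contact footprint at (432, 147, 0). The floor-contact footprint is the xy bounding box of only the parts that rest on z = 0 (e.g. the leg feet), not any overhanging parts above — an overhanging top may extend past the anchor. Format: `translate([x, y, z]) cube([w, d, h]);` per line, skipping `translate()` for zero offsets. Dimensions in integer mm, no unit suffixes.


translate([432, 147, 0]) cube([1855, 274, 15]);
translate([432, 277, 15]) cube([1855, 14, 353]);
translate([432, 147, 368]) cube([1855, 274, 15]);


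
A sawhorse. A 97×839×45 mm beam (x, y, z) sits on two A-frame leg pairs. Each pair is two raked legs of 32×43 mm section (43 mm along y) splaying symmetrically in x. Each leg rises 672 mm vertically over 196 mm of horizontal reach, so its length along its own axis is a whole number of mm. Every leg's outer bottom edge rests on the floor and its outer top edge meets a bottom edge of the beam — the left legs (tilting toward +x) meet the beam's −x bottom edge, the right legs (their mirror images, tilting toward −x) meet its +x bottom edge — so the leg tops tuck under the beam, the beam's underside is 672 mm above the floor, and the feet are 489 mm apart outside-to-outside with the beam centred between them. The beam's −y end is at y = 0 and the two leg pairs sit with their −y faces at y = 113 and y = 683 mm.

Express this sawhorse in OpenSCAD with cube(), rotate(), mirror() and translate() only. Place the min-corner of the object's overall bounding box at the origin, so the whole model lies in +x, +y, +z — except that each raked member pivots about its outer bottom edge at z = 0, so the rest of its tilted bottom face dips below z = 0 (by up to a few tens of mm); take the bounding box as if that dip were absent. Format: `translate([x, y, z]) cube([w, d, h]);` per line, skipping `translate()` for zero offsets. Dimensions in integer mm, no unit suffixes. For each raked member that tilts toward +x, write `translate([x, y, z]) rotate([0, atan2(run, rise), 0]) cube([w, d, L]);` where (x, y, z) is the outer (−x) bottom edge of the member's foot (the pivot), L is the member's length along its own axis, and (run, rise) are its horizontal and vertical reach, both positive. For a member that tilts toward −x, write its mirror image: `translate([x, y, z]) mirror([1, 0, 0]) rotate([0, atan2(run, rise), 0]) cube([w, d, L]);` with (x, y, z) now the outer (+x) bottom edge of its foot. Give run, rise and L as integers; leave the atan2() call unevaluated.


translate([196, 0, 672]) cube([97, 839, 45]);
translate([0, 113, 0]) rotate([0, atan2(196, 672), 0]) cube([32, 43, 700]);
translate([489, 113, 0]) mirror([1, 0, 0]) rotate([0, atan2(196, 672), 0]) cube([32, 43, 700]);
translate([0, 683, 0]) rotate([0, atan2(196, 672), 0]) cube([32, 43, 700]);
translate([489, 683, 0]) mirror([1, 0, 0]) rotate([0, atan2(196, 672), 0]) cube([32, 43, 700]);


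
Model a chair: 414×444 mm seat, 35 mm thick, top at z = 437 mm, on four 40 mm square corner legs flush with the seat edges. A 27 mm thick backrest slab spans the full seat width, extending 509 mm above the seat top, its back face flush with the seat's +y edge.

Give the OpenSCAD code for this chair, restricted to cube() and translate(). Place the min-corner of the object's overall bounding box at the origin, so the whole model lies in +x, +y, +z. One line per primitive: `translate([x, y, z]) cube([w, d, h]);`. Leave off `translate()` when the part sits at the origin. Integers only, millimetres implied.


translate([0, 0, 402]) cube([414, 444, 35]);
cube([40, 40, 402]);
translate([374, 0, 0]) cube([40, 40, 402]);
translate([0, 404, 0]) cube([40, 40, 402]);
translate([374, 404, 0]) cube([40, 40, 402]);
translate([0, 417, 437]) cube([414, 27, 509]);


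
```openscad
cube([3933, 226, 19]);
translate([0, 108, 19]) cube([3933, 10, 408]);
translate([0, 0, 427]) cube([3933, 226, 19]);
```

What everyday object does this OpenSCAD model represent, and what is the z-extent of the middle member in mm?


An I-beam. The web height is 408 mm.

Two wide flanges with a thin centred web — an I-beam. Overall 446 mm minus two 19 mm flanges gives a web of 446 − 2·19 = 408 mm.


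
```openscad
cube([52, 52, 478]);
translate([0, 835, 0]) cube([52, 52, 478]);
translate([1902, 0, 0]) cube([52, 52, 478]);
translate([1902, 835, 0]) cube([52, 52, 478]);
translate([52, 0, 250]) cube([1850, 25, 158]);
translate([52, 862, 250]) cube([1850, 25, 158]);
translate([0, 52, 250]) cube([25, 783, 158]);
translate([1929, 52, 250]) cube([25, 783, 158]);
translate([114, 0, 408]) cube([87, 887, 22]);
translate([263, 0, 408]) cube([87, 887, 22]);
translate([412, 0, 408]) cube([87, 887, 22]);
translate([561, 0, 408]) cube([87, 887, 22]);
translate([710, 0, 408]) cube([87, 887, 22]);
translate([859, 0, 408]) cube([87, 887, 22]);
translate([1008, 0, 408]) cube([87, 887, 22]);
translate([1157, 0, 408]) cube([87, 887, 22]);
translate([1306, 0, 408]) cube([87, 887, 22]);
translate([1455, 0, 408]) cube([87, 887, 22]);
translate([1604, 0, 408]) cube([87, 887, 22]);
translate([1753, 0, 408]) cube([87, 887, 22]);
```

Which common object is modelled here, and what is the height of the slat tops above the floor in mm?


A bed frame. The slat-top height is 430 mm.

Four posts, four rails, and a row of slats — a bed frame. Slats sit on the rails at z = 250 + 158 = 408; with slat thickness 22, the top is 430 mm.


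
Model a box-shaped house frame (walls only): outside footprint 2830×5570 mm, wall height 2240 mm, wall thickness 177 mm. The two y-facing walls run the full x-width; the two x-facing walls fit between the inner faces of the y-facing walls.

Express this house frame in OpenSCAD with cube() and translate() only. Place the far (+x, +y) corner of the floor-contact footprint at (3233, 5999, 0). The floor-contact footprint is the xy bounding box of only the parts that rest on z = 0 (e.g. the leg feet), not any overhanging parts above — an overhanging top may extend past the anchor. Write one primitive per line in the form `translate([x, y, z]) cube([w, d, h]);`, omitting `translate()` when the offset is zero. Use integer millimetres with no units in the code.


translate([403, 429, 0]) cube([2830, 177, 2240]);
translate([403, 5822, 0]) cube([2830, 177, 2240]);
translate([403, 606, 0]) cube([177, 5216, 2240]);
translate([3056, 606, 0]) cube([177, 5216, 2240]);


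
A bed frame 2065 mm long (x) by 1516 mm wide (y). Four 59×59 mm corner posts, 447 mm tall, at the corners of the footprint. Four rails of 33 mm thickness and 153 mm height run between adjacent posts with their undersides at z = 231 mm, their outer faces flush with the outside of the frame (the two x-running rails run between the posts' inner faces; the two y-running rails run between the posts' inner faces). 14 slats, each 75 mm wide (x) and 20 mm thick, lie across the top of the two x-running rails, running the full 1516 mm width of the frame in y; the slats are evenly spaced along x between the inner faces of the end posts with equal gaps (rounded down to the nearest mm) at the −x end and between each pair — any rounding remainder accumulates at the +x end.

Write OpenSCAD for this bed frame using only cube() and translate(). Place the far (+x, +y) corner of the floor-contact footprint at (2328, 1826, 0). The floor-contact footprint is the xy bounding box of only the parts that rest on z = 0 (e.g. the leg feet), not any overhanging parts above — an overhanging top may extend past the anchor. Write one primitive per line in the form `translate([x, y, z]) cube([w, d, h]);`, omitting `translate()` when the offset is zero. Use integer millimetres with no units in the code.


translate([263, 310, 0]) cube([59, 59, 447]);
translate([263, 1767, 0]) cube([59, 59, 447]);
translate([2269, 310, 0]) cube([59, 59, 447]);
translate([2269, 1767, 0]) cube([59, 59, 447]);
translate([322, 310, 231]) cube([1947, 33, 153]);
translate([322, 1793, 231]) cube([1947, 33, 153]);
translate([263, 369, 231]) cube([33, 1398, 153]);
translate([2295, 369, 231]) cube([33, 1398, 153]);
translate([381, 310, 384]) cube([75, 1516, 20]);
translate([515, 310, 384]) cube([75, 1516, 20]);
translate([649, 310, 384]) cube([75, 1516, 20]);
translate([783, 310, 384]) cube([75, 1516, 20]);
translate([917, 310, 384]) cube([75, 1516, 20]);
translate([1051, 310, 384]) cube([75, 1516, 20]);
translate([1185, 310, 384]) cube([75, 1516, 20]);
translate([1319, 310, 384]) cube([75, 1516, 20]);
translate([1453, 310, 384]) cube([75, 1516, 20]);
translate([1587, 310, 384]) cube([75, 1516, 20]);
translate([1721, 310, 384]) cube([75, 1516, 20]);
translate([1855, 310, 384]) cube([75, 1516, 20]);
translate([1989, 310, 384]) cube([75, 1516, 20]);
translate([2123, 310, 384]) cube([75, 1516, 20]);


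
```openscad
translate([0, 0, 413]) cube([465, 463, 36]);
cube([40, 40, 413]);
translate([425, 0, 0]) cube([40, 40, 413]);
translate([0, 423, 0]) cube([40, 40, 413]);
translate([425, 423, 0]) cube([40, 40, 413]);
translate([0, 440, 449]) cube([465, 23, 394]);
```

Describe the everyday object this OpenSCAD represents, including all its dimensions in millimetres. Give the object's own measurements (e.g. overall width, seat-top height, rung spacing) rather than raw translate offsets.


A chair. The seat is a 465×463×36 mm slab with its top at z = 449 mm, on four 40×40 mm corner legs (flush with the seat edges, standing on z = 0). A flat backrest 23 mm thick, 394 mm tall, spans the full seat width and rises from the seat top along its +y edge, rear face flush with the rear of the seat.


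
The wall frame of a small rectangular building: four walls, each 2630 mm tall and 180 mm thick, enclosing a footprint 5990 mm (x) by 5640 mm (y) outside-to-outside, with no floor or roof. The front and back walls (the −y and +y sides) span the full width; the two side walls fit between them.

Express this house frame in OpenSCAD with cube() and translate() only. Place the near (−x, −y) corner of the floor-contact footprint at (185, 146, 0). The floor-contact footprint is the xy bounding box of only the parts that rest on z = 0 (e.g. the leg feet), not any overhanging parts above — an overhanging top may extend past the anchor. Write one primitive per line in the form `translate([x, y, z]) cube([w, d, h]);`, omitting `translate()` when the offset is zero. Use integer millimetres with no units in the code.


translate([185, 146, 0]) cube([5990, 180, 2630]);
translate([185, 5606, 0]) cube([5990, 180, 2630]);
translate([185, 326, 0]) cube([180, 5280, 2630]);
translate([5995, 326, 0]) cube([180, 5280, 2630]);


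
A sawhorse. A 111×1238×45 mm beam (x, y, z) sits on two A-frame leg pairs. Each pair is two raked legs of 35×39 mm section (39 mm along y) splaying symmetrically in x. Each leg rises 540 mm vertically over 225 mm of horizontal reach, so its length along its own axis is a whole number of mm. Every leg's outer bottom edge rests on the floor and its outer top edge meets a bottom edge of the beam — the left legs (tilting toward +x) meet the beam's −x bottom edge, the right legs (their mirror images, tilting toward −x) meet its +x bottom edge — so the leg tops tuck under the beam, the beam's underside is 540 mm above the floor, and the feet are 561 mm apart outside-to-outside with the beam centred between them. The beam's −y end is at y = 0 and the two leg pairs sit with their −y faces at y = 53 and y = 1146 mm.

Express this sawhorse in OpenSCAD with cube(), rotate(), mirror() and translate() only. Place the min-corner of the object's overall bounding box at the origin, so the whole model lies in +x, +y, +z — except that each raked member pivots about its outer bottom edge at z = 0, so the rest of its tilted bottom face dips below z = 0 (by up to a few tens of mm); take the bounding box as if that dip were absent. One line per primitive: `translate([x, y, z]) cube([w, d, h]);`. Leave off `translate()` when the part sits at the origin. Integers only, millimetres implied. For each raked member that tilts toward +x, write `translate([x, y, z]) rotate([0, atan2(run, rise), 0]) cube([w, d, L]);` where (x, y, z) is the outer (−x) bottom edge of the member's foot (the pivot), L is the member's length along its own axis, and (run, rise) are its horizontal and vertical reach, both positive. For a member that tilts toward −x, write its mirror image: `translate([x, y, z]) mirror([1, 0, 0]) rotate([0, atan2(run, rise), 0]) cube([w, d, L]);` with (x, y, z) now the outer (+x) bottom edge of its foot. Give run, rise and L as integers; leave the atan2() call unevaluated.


translate([225, 0, 540]) cube([111, 1238, 45]);
translate([0, 53, 0]) rotate([0, atan2(225, 540), 0]) cube([35, 39, 585]);
translate([561, 53, 0]) mirror([1, 0, 0]) rotate([0, atan2(225, 540), 0]) cube([35, 39, 585]);
translate([0, 1146, 0]) rotate([0, atan2(225, 540), 0]) cube([35, 39, 585]);
translate([561, 1146, 0]) mirror([1, 0, 0]) rotate([0, atan2(225, 540), 0]) cube([35, 39, 585]);


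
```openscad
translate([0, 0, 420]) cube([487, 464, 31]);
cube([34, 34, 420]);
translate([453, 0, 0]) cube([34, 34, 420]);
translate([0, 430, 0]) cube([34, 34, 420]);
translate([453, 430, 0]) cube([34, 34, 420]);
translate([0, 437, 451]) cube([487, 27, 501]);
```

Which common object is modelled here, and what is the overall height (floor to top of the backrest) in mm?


A chair. The overall height is 952 mm.

A slab on four corner posts with a tall panel at the back — a chair. The seat slab sits at z = 420 with thickness 31, and the 501 mm backrest starts at the seat top, so the overall height is 420 + 31 + 501 = 952 mm.


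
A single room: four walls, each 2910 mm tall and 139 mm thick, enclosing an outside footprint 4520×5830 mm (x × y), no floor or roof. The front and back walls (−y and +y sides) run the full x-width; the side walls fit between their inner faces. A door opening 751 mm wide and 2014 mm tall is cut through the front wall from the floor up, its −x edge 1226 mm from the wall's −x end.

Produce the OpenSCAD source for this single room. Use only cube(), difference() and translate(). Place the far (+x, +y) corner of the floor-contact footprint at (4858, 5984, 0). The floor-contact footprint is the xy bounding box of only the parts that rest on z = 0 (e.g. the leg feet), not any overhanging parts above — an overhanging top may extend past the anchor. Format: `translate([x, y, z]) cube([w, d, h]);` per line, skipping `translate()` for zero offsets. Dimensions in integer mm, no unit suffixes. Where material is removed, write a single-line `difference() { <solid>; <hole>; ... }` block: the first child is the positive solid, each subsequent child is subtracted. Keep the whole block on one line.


difference() { translate([338, 154, 0]) cube([4520, 139, 2910]); translate([1564, 154, 0]) cube([751, 139, 2014]); }
translate([338, 5845, 0]) cube([4520, 139, 2910]);
translate([338, 293, 0]) cube([139, 5552, 2910]);
translate([4719, 293, 0]) cube([139, 5552, 2910]);


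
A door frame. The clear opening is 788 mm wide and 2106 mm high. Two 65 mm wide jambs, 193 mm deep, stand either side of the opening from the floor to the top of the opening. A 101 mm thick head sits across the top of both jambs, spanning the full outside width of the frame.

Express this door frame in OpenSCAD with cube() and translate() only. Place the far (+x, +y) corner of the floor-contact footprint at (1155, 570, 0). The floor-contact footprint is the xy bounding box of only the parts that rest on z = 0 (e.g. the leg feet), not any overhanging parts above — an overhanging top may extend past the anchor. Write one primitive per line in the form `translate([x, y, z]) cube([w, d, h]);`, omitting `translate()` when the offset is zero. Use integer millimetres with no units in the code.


translate([237, 377, 0]) cube([65, 193, 2106]);
translate([1090, 377, 0]) cube([65, 193, 2106]);
translate([237, 377, 2106]) cube([918, 193, 101]);


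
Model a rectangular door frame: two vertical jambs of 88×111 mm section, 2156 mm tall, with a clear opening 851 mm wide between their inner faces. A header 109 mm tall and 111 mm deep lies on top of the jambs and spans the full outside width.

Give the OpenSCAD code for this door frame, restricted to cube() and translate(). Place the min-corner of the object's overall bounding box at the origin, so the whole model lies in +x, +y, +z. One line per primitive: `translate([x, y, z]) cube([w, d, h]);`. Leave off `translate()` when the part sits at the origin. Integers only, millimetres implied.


cube([88, 111, 2156]);
translate([939, 0, 0]) cube([88, 111, 2156]);
translate([0, 0, 2156]) cube([1027, 111, 109]);


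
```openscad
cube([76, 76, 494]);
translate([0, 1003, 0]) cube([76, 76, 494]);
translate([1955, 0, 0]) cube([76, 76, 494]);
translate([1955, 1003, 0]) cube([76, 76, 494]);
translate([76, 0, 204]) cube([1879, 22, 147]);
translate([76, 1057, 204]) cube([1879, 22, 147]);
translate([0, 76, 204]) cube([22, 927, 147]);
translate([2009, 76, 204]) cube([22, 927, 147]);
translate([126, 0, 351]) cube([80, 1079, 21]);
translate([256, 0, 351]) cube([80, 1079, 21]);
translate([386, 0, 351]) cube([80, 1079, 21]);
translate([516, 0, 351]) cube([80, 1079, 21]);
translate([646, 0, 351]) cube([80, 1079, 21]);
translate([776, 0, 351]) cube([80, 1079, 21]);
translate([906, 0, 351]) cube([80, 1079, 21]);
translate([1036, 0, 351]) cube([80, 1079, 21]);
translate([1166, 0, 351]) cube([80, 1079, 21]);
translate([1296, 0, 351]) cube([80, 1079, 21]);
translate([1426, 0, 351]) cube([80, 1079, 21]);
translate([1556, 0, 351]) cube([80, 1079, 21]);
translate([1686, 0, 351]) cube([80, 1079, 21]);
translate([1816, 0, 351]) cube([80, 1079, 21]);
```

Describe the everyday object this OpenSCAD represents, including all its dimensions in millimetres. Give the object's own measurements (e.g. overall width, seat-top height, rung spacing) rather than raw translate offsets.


A bed frame 2031 mm long (x) by 1079 mm wide (y). Four 76×76 mm corner posts, 494 mm tall, at the corners of the footprint. Four rails of 22 mm thickness and 147 mm height run between adjacent posts with their undersides at z = 204 mm, their outer faces flush with the outside of the frame (the two x-running rails run between the posts' inner faces; the two y-running rails run between the posts' inner faces). 14 slats, each 80 mm wide (x) and 21 mm thick, lie across the top of the two x-running rails, running the full 1079 mm width of the frame in y; along x they sit between the end posts with a 50 mm gap after the −x posts and between neighbouring slats, leaving 59 mm before the +x posts.


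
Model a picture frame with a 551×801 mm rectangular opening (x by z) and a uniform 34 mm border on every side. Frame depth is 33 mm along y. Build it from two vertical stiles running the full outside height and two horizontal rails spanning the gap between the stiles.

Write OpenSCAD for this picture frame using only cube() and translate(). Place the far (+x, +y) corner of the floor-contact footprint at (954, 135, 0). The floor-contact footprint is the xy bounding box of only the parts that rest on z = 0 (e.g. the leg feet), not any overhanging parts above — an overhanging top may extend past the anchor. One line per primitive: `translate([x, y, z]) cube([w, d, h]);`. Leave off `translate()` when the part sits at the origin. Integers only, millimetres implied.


translate([335, 102, 0]) cube([34, 33, 869]);
translate([920, 102, 0]) cube([34, 33, 869]);
translate([369, 102, 0]) cube([551, 33, 34]);
translate([369, 102, 835]) cube([551, 33, 34]);


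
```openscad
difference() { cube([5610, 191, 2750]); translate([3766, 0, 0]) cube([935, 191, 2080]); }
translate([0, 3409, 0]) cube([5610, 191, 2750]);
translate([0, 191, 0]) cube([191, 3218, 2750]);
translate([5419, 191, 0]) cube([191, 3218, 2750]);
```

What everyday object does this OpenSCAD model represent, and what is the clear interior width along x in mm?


A single room. The interior width is 5228 mm.

Four walls enclosing a rectangle with a door in the front wall — a room. Outside width 5610 minus two 191 mm walls gives 5228 mm.


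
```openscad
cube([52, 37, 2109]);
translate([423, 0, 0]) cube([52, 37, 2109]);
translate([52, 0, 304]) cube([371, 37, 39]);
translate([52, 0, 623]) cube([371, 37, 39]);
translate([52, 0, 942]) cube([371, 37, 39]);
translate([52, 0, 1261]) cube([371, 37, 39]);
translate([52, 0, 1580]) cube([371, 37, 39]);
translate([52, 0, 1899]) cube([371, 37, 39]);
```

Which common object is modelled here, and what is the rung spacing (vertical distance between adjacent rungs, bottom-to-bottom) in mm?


A ladder. The rung spacing is 319 mm.

Two tall 52×37 posts with 6 short bars between them — a ladder. Adjacent rungs sit at z = 304 and z = 623, so the spacing is 623 − 304 = 319 mm.


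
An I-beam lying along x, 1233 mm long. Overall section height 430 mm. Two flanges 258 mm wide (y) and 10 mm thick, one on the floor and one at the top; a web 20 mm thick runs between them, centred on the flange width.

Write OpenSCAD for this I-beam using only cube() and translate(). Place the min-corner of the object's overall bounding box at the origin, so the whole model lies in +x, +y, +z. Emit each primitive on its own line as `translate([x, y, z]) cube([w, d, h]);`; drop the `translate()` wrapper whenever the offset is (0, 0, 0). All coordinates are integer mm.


cube([1233, 258, 10]);
translate([0, 119, 10]) cube([1233, 20, 410]);
translate([0, 0, 420]) cube([1233, 258, 10]);


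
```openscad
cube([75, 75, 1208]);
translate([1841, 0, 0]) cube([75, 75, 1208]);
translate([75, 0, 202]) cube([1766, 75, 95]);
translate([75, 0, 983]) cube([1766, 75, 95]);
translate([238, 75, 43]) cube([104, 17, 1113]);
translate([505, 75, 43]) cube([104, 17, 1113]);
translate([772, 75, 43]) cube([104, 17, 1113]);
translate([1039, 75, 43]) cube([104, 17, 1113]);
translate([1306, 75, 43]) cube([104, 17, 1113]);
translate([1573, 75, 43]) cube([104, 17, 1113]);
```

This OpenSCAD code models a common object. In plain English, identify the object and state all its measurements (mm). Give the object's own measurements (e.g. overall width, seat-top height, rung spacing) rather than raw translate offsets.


A fence section. Two 75×75 mm posts, 1208 mm tall, stand on the floor with a clear span of 1766 mm between their inner faces. Two horizontal rails of 75×95 mm section span the gap between the posts with their undersides at z = 202 mm and z = 983 mm, flush with the posts' −y face. 6 pickets, each 104 mm wide, 17 mm thick and 1113 mm tall, are fixed to the +y face of the rails with their bottoms at z = 43 mm, spaced across the span with a 163 mm gap after the −x post and between neighbouring pickets, with 164 mm left before the +x post.


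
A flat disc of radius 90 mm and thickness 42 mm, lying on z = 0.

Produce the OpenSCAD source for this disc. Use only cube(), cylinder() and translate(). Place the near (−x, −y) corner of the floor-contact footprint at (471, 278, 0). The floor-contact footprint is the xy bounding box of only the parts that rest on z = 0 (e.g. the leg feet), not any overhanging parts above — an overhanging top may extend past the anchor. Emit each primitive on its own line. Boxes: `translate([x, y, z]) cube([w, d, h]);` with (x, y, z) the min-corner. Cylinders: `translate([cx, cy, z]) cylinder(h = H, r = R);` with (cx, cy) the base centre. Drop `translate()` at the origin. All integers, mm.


translate([561, 368, 0]) cylinder(h = 42, r = 90);


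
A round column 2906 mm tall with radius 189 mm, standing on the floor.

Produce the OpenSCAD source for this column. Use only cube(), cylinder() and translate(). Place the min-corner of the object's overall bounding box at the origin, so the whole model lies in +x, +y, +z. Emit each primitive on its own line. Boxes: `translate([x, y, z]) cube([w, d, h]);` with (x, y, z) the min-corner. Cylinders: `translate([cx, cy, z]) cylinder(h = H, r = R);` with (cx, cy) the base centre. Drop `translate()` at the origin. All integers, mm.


translate([189, 189, 0]) cylinder(h = 2906, r = 189);


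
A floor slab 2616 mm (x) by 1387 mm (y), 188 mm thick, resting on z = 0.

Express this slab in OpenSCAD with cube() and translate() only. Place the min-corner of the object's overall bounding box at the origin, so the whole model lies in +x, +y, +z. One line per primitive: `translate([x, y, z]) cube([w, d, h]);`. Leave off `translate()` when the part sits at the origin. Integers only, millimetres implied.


cube([2616, 1387, 188]);


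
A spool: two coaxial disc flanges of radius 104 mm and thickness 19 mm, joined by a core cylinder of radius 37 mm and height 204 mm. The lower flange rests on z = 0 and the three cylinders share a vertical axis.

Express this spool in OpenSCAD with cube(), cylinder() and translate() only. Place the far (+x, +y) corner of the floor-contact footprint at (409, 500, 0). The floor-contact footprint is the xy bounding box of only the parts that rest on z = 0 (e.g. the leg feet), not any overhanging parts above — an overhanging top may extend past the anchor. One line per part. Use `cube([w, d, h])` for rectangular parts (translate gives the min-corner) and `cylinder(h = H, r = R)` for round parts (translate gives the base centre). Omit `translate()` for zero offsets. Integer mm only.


translate([305, 396, 0]) cylinder(h = 19, r = 104);
translate([305, 396, 19]) cylinder(h = 204, r = 37);
translate([305, 396, 223]) cylinder(h = 19, r = 104);


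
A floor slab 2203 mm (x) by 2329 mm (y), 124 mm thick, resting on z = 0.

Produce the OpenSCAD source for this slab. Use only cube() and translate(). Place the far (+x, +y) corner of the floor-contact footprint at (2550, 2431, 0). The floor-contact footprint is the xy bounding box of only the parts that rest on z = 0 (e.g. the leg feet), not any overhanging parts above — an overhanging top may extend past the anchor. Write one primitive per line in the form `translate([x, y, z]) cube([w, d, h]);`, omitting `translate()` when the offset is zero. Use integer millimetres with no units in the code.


translate([347, 102, 0]) cube([2203, 2329, 124]);


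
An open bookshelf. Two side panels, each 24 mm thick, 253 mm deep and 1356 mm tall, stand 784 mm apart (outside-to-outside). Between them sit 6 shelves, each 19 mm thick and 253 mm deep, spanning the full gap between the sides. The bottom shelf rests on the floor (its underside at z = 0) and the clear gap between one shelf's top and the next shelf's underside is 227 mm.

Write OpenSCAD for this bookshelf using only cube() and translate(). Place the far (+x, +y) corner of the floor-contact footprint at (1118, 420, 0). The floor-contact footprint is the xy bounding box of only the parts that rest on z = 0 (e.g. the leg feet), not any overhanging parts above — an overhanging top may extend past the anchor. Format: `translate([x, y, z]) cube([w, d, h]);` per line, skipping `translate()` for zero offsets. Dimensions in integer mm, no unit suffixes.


translate([334, 167, 0]) cube([24, 253, 1356]);
translate([1094, 167, 0]) cube([24, 253, 1356]);
translate([358, 167, 0]) cube([736, 253, 19]);
translate([358, 167, 246]) cube([736, 253, 19]);
translate([358, 167, 492]) cube([736, 253, 19]);
translate([358, 167, 738]) cube([736, 253, 19]);
translate([358, 167, 984]) cube([736, 253, 19]);
translate([358, 167, 1230]) cube([736, 253, 19]);


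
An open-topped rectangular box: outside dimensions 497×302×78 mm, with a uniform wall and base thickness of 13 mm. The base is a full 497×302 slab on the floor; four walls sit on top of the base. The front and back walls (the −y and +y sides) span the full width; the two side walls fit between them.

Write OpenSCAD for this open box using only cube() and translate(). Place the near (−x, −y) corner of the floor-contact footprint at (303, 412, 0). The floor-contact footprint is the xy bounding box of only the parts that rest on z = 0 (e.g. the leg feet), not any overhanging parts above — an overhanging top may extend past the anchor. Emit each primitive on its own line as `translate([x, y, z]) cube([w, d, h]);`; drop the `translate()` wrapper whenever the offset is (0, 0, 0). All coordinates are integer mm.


translate([303, 412, 0]) cube([497, 302, 13]);
translate([303, 412, 13]) cube([497, 13, 65]);
translate([303, 701, 13]) cube([497, 13, 65]);
translate([303, 425, 13]) cube([13, 276, 65]);
translate([787, 425, 13]) cube([13, 276, 65]);


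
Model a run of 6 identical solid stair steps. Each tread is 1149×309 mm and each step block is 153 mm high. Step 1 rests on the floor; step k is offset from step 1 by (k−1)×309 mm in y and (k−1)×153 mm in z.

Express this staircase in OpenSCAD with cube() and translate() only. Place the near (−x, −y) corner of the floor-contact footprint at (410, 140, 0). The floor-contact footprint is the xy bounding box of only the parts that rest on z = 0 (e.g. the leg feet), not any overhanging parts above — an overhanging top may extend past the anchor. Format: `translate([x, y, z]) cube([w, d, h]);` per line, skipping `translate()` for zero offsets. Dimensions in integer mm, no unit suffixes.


translate([410, 140, 0]) cube([1149, 309, 153]);
translate([410, 449, 153]) cube([1149, 309, 153]);
translate([410, 758, 306]) cube([1149, 309, 153]);
translate([410, 1067, 459]) cube([1149, 309, 153]);
translate([410, 1376, 612]) cube([1149, 309, 153]);
translate([410, 1685, 765]) cube([1149, 309, 153]);


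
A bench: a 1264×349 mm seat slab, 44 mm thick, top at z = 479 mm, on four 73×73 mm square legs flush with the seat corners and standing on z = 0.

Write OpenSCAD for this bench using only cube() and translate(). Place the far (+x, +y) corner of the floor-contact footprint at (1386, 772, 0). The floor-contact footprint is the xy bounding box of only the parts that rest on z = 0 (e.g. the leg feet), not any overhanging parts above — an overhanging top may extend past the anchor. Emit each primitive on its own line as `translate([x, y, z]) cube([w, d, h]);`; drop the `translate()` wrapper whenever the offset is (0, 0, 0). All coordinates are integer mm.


// leg_h = 479 − 44 = 435
translate([122, 423, 435]) cube([1264, 349, 44]);
translate([122, 423, 0]) cube([73, 73, 435]);
translate([122, 699, 0]) cube([73, 73, 435]);
translate([1313, 423, 0]) cube([73, 73, 435]);
translate([1313, 699, 0]) cube([73, 73, 435]);


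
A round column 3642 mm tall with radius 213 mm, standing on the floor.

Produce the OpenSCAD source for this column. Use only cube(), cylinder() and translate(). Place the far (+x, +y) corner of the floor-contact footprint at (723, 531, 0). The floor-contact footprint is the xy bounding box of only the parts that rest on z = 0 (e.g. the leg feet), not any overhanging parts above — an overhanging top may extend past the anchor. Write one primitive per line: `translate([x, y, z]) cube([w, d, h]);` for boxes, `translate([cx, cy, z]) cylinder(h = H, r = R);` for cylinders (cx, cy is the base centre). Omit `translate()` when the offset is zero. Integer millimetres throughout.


translate([510, 318, 0]) cylinder(h = 3642, r = 213);


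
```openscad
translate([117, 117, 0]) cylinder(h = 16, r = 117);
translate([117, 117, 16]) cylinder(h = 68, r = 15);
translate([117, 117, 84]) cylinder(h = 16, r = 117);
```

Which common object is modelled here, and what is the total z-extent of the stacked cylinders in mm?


A spool. The overall height is 100 mm.

Three coaxial cylinders, large–small–large — a spool. Two 16 mm flanges and a 68 mm core give 16 + 68 + 16 = 100 mm.


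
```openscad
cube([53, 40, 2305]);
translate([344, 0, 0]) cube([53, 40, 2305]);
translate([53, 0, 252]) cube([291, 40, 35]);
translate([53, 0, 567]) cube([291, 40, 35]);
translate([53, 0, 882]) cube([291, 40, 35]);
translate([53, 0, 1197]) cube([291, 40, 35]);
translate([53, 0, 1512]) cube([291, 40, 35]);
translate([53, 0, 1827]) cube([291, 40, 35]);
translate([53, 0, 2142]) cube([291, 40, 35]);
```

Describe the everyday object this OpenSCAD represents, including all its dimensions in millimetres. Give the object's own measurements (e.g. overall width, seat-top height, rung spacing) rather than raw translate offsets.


A straight ladder. Two 53×40 mm vertical rails, 2305 mm tall, stand 397 mm apart (outside-to-outside) with their front faces coplanar on the −y side. 7 rungs, each 40 mm deep and 35 mm tall, span between the inner faces of the rails, front faces flush with the rails. The lowest rung's underside is at z = 252 mm and rungs are spaced 315 mm apart (underside to underside).


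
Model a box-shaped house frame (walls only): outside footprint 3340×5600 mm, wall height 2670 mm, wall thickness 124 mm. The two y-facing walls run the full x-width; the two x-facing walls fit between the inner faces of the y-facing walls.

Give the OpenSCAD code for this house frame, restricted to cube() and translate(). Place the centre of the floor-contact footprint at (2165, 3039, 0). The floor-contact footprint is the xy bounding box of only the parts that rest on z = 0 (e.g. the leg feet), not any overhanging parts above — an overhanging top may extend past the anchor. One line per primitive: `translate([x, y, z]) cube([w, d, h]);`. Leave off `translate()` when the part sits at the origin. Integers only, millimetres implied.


translate([495, 239, 0]) cube([3340, 124, 2670]);
translate([495, 5715, 0]) cube([3340, 124, 2670]);
translate([495, 363, 0]) cube([124, 5352, 2670]);
translate([3711, 363, 0]) cube([124, 5352, 2670]);


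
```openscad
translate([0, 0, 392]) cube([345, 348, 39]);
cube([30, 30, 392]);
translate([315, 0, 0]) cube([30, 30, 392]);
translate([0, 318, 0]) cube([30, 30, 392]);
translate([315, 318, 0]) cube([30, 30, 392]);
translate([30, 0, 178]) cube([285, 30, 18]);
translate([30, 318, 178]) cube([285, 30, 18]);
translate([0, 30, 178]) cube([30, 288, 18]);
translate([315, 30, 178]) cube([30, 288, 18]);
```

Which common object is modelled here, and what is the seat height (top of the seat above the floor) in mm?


A stool. The seat height is 431 mm.

A 345×348×39 slab at z = 392 on four corner posts — a stool. The seat top is 392 + 39 = 431 mm.


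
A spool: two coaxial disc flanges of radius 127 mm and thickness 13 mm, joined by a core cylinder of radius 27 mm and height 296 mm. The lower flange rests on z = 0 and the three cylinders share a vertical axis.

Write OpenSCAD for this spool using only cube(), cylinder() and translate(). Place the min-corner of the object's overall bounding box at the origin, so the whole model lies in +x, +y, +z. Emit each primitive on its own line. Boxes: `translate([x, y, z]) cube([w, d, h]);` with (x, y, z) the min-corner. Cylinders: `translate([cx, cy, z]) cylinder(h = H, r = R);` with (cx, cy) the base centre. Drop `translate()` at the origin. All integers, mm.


translate([127, 127, 0]) cylinder(h = 13, r = 127);
translate([127, 127, 13]) cylinder(h = 296, r = 27);
translate([127, 127, 309]) cylinder(h = 13, r = 127);


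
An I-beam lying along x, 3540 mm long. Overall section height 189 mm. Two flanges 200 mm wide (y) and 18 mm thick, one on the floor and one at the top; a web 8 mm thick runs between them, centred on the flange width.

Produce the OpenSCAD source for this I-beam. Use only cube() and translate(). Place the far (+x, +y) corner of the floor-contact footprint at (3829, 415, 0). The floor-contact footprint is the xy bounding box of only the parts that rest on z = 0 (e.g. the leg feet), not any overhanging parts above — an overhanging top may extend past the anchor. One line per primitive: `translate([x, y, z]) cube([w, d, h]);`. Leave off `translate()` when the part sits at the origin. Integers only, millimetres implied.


translate([289, 215, 0]) cube([3540, 200, 18]);
translate([289, 311, 18]) cube([3540, 8, 153]);
translate([289, 215, 171]) cube([3540, 200, 18]);
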